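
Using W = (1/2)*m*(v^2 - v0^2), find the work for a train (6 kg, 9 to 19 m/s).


Given: m = 6 kg, v0 = 9 m/s, v = 19 m/s
Using W = (1/2)*m*(v^2 - v0^2)
v^2 = 19^2 = 361
v0^2 = 9^2 = 81
v^2 - v0^2 = 361 - 81 = 280
W = (1/2)*6*280 = 840 J

840 J


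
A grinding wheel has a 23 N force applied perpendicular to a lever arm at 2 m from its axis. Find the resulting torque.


Given: F = 23 N, r = 2 m, angle = 90 deg (perpendicular)
Using tau = F * r * sin(90)
sin(90) = 1
tau = 23 * 2 * 1
tau = 46 Nm

46 Nm


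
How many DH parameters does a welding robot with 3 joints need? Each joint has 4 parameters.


Given: 3 joints, 4 DH parameters per joint (d, theta, a, alpha)
Total DH parameters = number_of_joints * 4
Total = 3 * 4
Total = 12

12


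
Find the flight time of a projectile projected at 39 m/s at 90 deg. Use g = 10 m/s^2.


Given: v0 = 39 m/s, theta = 90 deg, g = 10 m/s^2
sin(90) = 1
Using T = 2*v0*sin(theta) / g
T = 2*39*1 / 10
T = 78 / 10
T = 39/5 s

39/5 s


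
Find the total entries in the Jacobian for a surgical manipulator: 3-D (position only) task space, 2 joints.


Given: task space dimension = 3, joints = 2
Jacobian is a 3 x 2 matrix
Total entries = rows * columns
Total = 3 * 2
Total = 6

6


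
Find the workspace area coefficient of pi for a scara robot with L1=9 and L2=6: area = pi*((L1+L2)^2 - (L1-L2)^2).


Given: L1 = 9, L2 = 6
(L1+L2)^2 = (15)^2 = 225
(L1-L2)^2 = (3)^2 = 9
Difference = 225 - 9 = 216
This equals 4*L1*L2 = 4*9*6 = 216
Workspace area = 216*pi

216


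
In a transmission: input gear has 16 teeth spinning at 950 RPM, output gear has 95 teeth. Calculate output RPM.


Given: N1 = 16 teeth, w1 = 950 RPM, N2 = 95 teeth
Using N1*w1 = N2*w2
w2 = N1*w1 / N2
w2 = 16*950 / 95
w2 = 15200 / 95
w2 = 160 RPM

160 RPM


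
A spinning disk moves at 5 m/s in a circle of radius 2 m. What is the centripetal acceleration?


Given: v = 5 m/s, r = 2 m
Using a_c = v^2 / r
a_c = 5^2 / 2
a_c = 25 / 2
a_c = 25/2 m/s^2

25/2 m/s^2


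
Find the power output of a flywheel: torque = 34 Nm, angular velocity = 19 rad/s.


Given: tau = 34 Nm, omega = 19 rad/s
Using P = tau * omega
P = 34 * 19
P = 646 W

646 W


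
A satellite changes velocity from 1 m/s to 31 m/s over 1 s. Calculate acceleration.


Given: initial velocity v0 = 1 m/s, final velocity v = 31 m/s, time t = 1 s
Using a = (v - v0) / t
a = (31 - 1) / 1
a = 30 / 1
a = 30 m/s^2

30 m/s^2


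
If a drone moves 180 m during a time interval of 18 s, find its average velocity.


Given: distance d = 180 m, time t = 18 s
Using v = d / t
v = 180 / 18
v = 10 m/s

10 m/s


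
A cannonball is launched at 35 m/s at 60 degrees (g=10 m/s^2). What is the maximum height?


Given: v0 = 35 m/s, theta = 60 deg, g = 10 m/s^2
sin^2(60) = 3/4
Using H = v0^2 * sin^2(theta) / (2*g)
H = 35^2 * 3/4 / (2*10)
H = 1225 * 3/4 / 20
H = 3675/4 / 20
H = 735/16 m

735/16 m


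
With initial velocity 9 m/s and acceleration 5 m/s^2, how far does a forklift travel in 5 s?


Given: v0 = 9 m/s, a = 5 m/s^2, t = 5 s
Using s = v0*t + (1/2)*a*t^2
s = 9*5 + (1/2)*5*5^2
s = 45 + (1/2)*125
s = 45 + 125/2
s = 215/2

215/2 m


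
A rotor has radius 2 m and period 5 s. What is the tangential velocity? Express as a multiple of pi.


Given: radius r = 2 m, period T = 5 s
Using v = 2*pi*r / T
v = 2*pi*2 / 5
v = 4*pi / 5
v = 4/5*pi m/s

4/5*pi m/s


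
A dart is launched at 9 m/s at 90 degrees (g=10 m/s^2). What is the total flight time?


Given: v0 = 9 m/s, theta = 90 deg, g = 10 m/s^2
sin(90) = 1
Using T = 2*v0*sin(theta) / g
T = 2*9*1 / 10
T = 18 / 10
T = 9/5 s

9/5 s


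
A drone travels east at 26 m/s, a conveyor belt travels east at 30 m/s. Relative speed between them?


Given: v_A = 26 m/s east, v_B = 30 m/s east
Both move in the same direction; relative speed = |v_A - v_B|
|26 - 30| = |-4|
= 4 m/s

4 m/s


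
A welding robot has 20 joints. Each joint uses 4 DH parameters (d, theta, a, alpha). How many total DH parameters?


Given: 20 joints, 4 DH parameters per joint (d, theta, a, alpha)
Total DH parameters = number_of_joints * 4
Total = 20 * 4
Total = 80

80


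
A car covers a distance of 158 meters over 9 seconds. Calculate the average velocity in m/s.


Given: distance d = 158 m, time t = 9 s
Using v = d / t
v = 158 / 9
v = 158/9 m/s

158/9 m/s


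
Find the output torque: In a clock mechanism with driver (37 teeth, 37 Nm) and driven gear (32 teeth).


Given: N1 = 37, N2 = 32, T1 = 37 Nm
Using T2/T1 = N2/N1
T2 = T1 * N2 / N1
T2 = 37 * 32 / 37
T2 = 1184 / 37
T2 = 32 Nm

32 Nm


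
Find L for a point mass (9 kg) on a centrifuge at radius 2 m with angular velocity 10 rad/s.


Given: m = 9 kg, r = 2 m, omega = 10 rad/s
For a point mass: I = m*r^2
I = 9*2^2 = 9*4 = 36
L = I*omega = 36*10
L = 360 kg*m^2/s

360 kg*m^2/s


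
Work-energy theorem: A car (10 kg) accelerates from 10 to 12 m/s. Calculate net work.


Given: m = 10 kg, v0 = 10 m/s, v = 12 m/s
Using W = (1/2)*m*(v^2 - v0^2)
v^2 = 12^2 = 144
v0^2 = 10^2 = 100
v^2 - v0^2 = 144 - 100 = 44
W = (1/2)*10*44 = 220 J

220 J


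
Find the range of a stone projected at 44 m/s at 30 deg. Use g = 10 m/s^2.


Given: v0 = 44 m/s, theta = 30 deg, g = 10 m/s^2
sin(2*30) = sin(60) = sqrt(3)/2
Using R = v0^2 * sin(2*theta) / g
R = 44^2 * (sqrt(3)/2) / 10
R = 1936 * sqrt(3) / 20
R = 484/5*sqrt(3) m

484/5*sqrt(3) m


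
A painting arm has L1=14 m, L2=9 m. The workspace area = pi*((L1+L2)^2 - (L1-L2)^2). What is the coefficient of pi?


Given: L1 = 14, L2 = 9
(L1+L2)^2 = (23)^2 = 529
(L1-L2)^2 = (5)^2 = 25
Difference = 529 - 25 = 504
This equals 4*L1*L2 = 4*14*9 = 504
Workspace area = 504*pi

504


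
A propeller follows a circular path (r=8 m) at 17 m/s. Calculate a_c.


Given: v = 17 m/s, r = 8 m
Using a_c = v^2 / r
a_c = 17^2 / 8
a_c = 289 / 8
a_c = 289/8 m/s^2

289/8 m/s^2


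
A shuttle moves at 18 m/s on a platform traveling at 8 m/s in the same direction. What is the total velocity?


Given: object velocity = 18 m/s, platform velocity = 8 m/s (same direction)
Using classical velocity addition: v_total = v_object + v_platform
v_total = 18 + 8
v_total = 26 m/s

26 m/s


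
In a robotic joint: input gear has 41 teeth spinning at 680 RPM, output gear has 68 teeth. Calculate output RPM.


Given: N1 = 41 teeth, w1 = 680 RPM, N2 = 68 teeth
Using N1*w1 = N2*w2
w2 = N1*w1 / N2
w2 = 41*680 / 68
w2 = 27880 / 68
w2 = 410 RPM

410 RPM


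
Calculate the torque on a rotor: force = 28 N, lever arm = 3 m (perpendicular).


Given: F = 28 N, r = 3 m, angle = 90 deg (perpendicular)
Using tau = F * r * sin(90)
sin(90) = 1
tau = 28 * 3 * 1
tau = 84 Nm

84 Nm


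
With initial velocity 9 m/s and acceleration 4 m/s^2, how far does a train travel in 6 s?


Given: v0 = 9 m/s, a = 4 m/s^2, t = 6 s
Using s = v0*t + (1/2)*a*t^2
s = 9*6 + (1/2)*4*6^2
s = 54 + (1/2)*144
s = 54 + 72
s = 126

126 m


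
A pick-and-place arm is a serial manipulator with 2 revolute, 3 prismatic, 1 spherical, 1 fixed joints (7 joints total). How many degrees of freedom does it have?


Given: serial robot with 2 revolute, 3 prismatic, 1 spherical, 1 fixed joints
DOF contribution per joint type: revolute=1, prismatic=1, spherical=3, fixed=0
DOF = 2*1 + 3*1 + 1*3 + 1*0
DOF = 8

8


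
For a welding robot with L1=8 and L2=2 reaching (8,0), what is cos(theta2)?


Given: L1 = 8, L2 = 2, target (x, y) = (8, 0)
Using cos(theta2) = (x^2 + y^2 - L1^2 - L2^2) / (2*L1*L2)
x^2 + y^2 = 8^2 + 0 = 64
L1^2 + L2^2 = 64 + 4 = 68
Numerator = 64 - 68 = -4
Denominator = 2*8*2 = 32
cos(theta2) = -4/32 = -1/8

-1/8


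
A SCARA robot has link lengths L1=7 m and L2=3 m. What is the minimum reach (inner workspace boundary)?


Given: L1 = 7 m, L2 = 3 m
For a 2-link planar arm, min reach = |L1 - L2| (second link folded back)
Min reach = |7 - 3|
Min reach = 4 m

4 m


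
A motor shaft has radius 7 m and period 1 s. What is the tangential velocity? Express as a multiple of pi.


Given: radius r = 7 m, period T = 1 s
Using v = 2*pi*r / T
v = 2*pi*7 / 1
v = 14*pi / 1
v = 14*pi m/s

14*pi m/s


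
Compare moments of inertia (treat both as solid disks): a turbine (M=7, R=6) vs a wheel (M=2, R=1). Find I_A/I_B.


Given: M1=7 kg, R1=6 m, M2=2 kg, R2=1 m
For a disk: I = (1/2)*M*R^2, so I_A/I_B = (M1*R1^2)/(M2*R2^2)
M1*R1^2 = 7*36 = 252
M2*R2^2 = 2*1 = 2
I_A/I_B = 252/2 = 126

126


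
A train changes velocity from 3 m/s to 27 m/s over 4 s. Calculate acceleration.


Given: initial velocity v0 = 3 m/s, final velocity v = 27 m/s, time t = 4 s
Using a = (v - v0) / t
a = (27 - 3) / 4
a = 24 / 4
a = 6 m/s^2

6 m/s^2


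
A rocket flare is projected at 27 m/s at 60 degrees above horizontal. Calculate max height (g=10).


Given: v0 = 27 m/s, theta = 60 deg, g = 10 m/s^2
sin^2(60) = 3/4
Using H = v0^2 * sin^2(theta) / (2*g)
H = 27^2 * 3/4 / (2*10)
H = 729 * 3/4 / 20
H = 2187/4 / 20
H = 2187/80 m

2187/80 m


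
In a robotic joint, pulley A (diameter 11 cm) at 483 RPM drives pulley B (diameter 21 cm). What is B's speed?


Given: D1 = 11 cm, w1 = 483 RPM, D2 = 21 cm
Using D1*w1 = D2*w2
w2 = D1*w1 / D2
w2 = 11*483 / 21
w2 = 5313 / 21
w2 = 253 RPM

253 RPM


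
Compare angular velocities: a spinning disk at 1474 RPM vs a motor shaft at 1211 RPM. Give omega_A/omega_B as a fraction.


Given: RPM_A = 1474, RPM_B = 1211
omega = 2*pi*RPM/60, so omega_A/omega_B = RPM_A / RPM_B
omega_A/omega_B = 1474 / 1211
omega_A/omega_B = 1474/1211

1474/1211


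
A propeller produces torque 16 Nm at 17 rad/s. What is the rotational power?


Given: tau = 16 Nm, omega = 17 rad/s
Using P = tau * omega
P = 16 * 17
P = 272 W

272 W


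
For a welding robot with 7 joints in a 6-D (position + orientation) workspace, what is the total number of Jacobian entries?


Given: task space dimension = 6, joints = 7
Jacobian is a 6 x 7 matrix
Total entries = rows * columns
Total = 6 * 7
Total = 42

42


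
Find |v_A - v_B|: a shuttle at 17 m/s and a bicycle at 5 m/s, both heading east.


Given: v_A = 17 m/s east, v_B = 5 m/s east
Both move in the same direction; relative speed = |v_A - v_B|
|17 - 5| = |12|
= 12 m/s

12 m/s


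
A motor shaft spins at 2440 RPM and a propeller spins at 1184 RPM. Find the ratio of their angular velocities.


Given: RPM_A = 2440, RPM_B = 1184
omega = 2*pi*RPM/60, so omega_A/omega_B = RPM_A / RPM_B
omega_A/omega_B = 2440 / 1184
omega_A/omega_B = 305/148

305/148


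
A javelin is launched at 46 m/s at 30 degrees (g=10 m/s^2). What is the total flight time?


Given: v0 = 46 m/s, theta = 30 deg, g = 10 m/s^2
sin(30) = 1/2
Using T = 2*v0*sin(theta) / g
T = 2*46*1/2 / 10
T = 46 / 10
T = 23/5 s

23/5 s


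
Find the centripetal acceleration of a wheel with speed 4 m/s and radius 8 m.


Given: v = 4 m/s, r = 8 m
Using a_c = v^2 / r
a_c = 4^2 / 8
a_c = 16 / 8
a_c = 2 m/s^2

2 m/s^2


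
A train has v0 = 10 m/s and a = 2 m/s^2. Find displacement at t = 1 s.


Given: v0 = 10 m/s, a = 2 m/s^2, t = 1 s
Using s = v0*t + (1/2)*a*t^2
s = 10*1 + (1/2)*2*1^2
s = 10 + (1/2)*2
s = 10 + 1
s = 11

11 m


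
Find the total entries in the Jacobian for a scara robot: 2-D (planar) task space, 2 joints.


Given: task space dimension = 2, joints = 2
Jacobian is a 2 x 2 matrix
Total entries = rows * columns
Total = 2 * 2
Total = 4

4


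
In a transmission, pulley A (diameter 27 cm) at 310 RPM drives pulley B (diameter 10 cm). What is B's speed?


Given: D1 = 27 cm, w1 = 310 RPM, D2 = 10 cm
Using D1*w1 = D2*w2
w2 = D1*w1 / D2
w2 = 27*310 / 10
w2 = 8370 / 10
w2 = 837 RPM

837 RPM


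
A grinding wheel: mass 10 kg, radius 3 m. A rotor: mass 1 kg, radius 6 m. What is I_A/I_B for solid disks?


Given: M1=10 kg, R1=3 m, M2=1 kg, R2=6 m
For a disk: I = (1/2)*M*R^2, so I_A/I_B = (M1*R1^2)/(M2*R2^2)
M1*R1^2 = 10*9 = 90
M2*R2^2 = 1*36 = 36
I_A/I_B = 90/36 = 5/2

5/2


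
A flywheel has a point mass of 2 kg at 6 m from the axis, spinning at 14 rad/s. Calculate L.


Given: m = 2 kg, r = 6 m, omega = 14 rad/s
For a point mass: I = m*r^2
I = 2*6^2 = 2*36 = 72
L = I*omega = 72*14
L = 1008 kg*m^2/s

1008 kg*m^2/s


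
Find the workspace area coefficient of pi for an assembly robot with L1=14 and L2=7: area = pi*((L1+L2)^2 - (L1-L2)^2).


Given: L1 = 14, L2 = 7
(L1+L2)^2 = (21)^2 = 441
(L1-L2)^2 = (7)^2 = 49
Difference = 441 - 49 = 392
This equals 4*L1*L2 = 4*14*7 = 392
Workspace area = 392*pi

392


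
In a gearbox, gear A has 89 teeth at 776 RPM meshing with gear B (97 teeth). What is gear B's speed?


Given: N1 = 89 teeth, w1 = 776 RPM, N2 = 97 teeth
Using N1*w1 = N2*w2
w2 = N1*w1 / N2
w2 = 89*776 / 97
w2 = 69064 / 97
w2 = 712 RPM

712 RPM


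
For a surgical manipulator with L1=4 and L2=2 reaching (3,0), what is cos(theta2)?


Given: L1 = 4, L2 = 2, target (x, y) = (3, 0)
Using cos(theta2) = (x^2 + y^2 - L1^2 - L2^2) / (2*L1*L2)
x^2 + y^2 = 3^2 + 0 = 9
L1^2 + L2^2 = 16 + 4 = 20
Numerator = 9 - 20 = -11
Denominator = 2*4*2 = 16
cos(theta2) = -11/16 = -11/16

-11/16


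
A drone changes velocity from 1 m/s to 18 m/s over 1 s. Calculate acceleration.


Given: initial velocity v0 = 1 m/s, final velocity v = 18 m/s, time t = 1 s
Using a = (v - v0) / t
a = (18 - 1) / 1
a = 17 / 1
a = 17 m/s^2

17 m/s^2


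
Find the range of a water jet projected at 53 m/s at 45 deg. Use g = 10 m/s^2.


Given: v0 = 53 m/s, theta = 45 deg, g = 10 m/s^2
sin(2*45) = sin(90) = 1
Using R = v0^2 * sin(2*theta) / g
R = 53^2 * 1 / 10
R = 2809 / 10
R = 2809/10 m

2809/10 m


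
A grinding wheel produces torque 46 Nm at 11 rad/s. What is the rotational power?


Given: tau = 46 Nm, omega = 11 rad/s
Using P = tau * omega
P = 46 * 11
P = 506 W

506 W


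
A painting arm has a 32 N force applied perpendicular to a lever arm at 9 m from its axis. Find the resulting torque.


Given: F = 32 N, r = 9 m, angle = 90 deg (perpendicular)
Using tau = F * r * sin(90)
sin(90) = 1
tau = 32 * 9 * 1
tau = 288 Nm

288 Nm


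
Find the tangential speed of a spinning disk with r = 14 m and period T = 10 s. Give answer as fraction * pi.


Given: radius r = 14 m, period T = 10 s
Using v = 2*pi*r / T
v = 2*pi*14 / 10
v = 28*pi / 10
v = 14/5*pi m/s

14/5*pi m/s


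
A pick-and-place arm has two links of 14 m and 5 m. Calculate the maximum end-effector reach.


Given: L1 = 14 m, L2 = 5 m
For a 2-link planar arm, max reach = L1 + L2 (fully extended)
Max reach = 14 + 5
Max reach = 19 m

19 m


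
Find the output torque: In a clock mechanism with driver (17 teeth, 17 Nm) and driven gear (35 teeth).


Given: N1 = 17, N2 = 35, T1 = 17 Nm
Using T2/T1 = N2/N1
T2 = T1 * N2 / N1
T2 = 17 * 35 / 17
T2 = 595 / 17
T2 = 35 Nm

35 Nm


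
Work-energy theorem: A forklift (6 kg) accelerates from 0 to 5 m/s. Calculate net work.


Given: m = 6 kg, v0 = 0 m/s, v = 5 m/s
Using W = (1/2)*m*(v^2 - v0^2)
v^2 = 5^2 = 25
v0^2 = 0^2 = 0
v^2 - v0^2 = 25 - 0 = 25
W = (1/2)*6*25 = 75 J

75 J


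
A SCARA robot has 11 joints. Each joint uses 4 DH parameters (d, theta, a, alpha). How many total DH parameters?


Given: 11 joints, 4 DH parameters per joint (d, theta, a, alpha)
Total DH parameters = number_of_joints * 4
Total = 11 * 4
Total = 44

44


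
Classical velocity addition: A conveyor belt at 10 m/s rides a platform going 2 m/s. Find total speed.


Given: object velocity = 10 m/s, platform velocity = 2 m/s (same direction)
Using classical velocity addition: v_total = v_object + v_platform
v_total = 10 + 2
v_total = 12 m/s

12 m/s


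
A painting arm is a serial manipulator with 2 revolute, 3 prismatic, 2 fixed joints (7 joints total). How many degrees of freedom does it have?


Given: serial robot with 2 revolute, 3 prismatic, 2 fixed joints
DOF contribution per joint type: revolute=1, prismatic=1, spherical=3, fixed=0
DOF = 2*1 + 3*1 + 2*0
DOF = 5

5


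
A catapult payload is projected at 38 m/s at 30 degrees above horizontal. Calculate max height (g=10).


Given: v0 = 38 m/s, theta = 30 deg, g = 10 m/s^2
sin^2(30) = 1/4
Using H = v0^2 * sin^2(theta) / (2*g)
H = 38^2 * 1/4 / (2*10)
H = 1444 * 1/4 / 20
H = 361 / 20
H = 361/20 m

361/20 m


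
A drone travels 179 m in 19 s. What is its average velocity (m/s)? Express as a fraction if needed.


Given: distance d = 179 m, time t = 19 s
Using v = d / t
v = 179 / 19
v = 179/19 m/s

179/19 m/s


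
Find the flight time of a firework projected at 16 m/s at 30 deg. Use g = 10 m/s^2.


Given: v0 = 16 m/s, theta = 30 deg, g = 10 m/s^2
sin(30) = 1/2
Using T = 2*v0*sin(theta) / g
T = 2*16*1/2 / 10
T = 16 / 10
T = 8/5 s

8/5 s


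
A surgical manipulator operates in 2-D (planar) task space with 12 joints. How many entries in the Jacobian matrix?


Given: task space dimension = 2, joints = 12
Jacobian is a 2 x 12 matrix
Total entries = rows * columns
Total = 2 * 12
Total = 24

24


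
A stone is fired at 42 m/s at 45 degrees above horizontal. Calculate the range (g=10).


Given: v0 = 42 m/s, theta = 45 deg, g = 10 m/s^2
sin(2*45) = sin(90) = 1
Using R = v0^2 * sin(2*theta) / g
R = 42^2 * 1 / 10
R = 1764 / 10
R = 882/5 m

882/5 m


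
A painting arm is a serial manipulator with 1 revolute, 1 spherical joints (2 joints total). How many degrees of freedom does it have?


Given: serial robot with 1 revolute, 1 spherical joints
DOF contribution per joint type: revolute=1, prismatic=1, spherical=3, fixed=0
DOF = 1*1 + 1*3
DOF = 4

4


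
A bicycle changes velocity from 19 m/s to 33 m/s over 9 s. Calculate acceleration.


Given: initial velocity v0 = 19 m/s, final velocity v = 33 m/s, time t = 9 s
Using a = (v - v0) / t
a = (33 - 19) / 9
a = 14 / 9
a = 14/9 m/s^2

14/9 m/s^2


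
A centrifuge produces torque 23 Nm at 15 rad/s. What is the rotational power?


Given: tau = 23 Nm, omega = 15 rad/s
Using P = tau * omega
P = 23 * 15
P = 345 W

345 W


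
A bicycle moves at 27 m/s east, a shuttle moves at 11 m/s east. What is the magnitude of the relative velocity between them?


Given: v_A = 27 m/s east, v_B = 11 m/s east
Both move in the same direction; relative speed = |v_A - v_B|
|27 - 11| = |16|
= 16 m/s

16 m/s


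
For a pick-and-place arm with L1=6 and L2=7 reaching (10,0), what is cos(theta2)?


Given: L1 = 6, L2 = 7, target (x, y) = (10, 0)
Using cos(theta2) = (x^2 + y^2 - L1^2 - L2^2) / (2*L1*L2)
x^2 + y^2 = 10^2 + 0 = 100
L1^2 + L2^2 = 36 + 49 = 85
Numerator = 100 - 85 = 15
Denominator = 2*6*7 = 84
cos(theta2) = 15/84 = 5/28

5/28


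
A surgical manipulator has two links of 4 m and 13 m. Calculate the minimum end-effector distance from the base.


Given: L1 = 4 m, L2 = 13 m
For a 2-link planar arm, min reach = |L1 - L2| (second link folded back)
Min reach = |4 - 13|
Min reach = 9 m

9 m


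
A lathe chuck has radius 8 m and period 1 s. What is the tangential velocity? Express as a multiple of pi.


Given: radius r = 8 m, period T = 1 s
Using v = 2*pi*r / T
v = 2*pi*8 / 1
v = 16*pi / 1
v = 16*pi m/s

16*pi m/s


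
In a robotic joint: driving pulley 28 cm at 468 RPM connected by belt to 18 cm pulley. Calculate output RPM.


Given: D1 = 28 cm, w1 = 468 RPM, D2 = 18 cm
Using D1*w1 = D2*w2
w2 = D1*w1 / D2
w2 = 28*468 / 18
w2 = 13104 / 18
w2 = 728 RPM

728 RPM


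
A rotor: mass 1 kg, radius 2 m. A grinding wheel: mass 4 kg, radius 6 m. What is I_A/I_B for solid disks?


Given: M1=1 kg, R1=2 m, M2=4 kg, R2=6 m
For a disk: I = (1/2)*M*R^2, so I_A/I_B = (M1*R1^2)/(M2*R2^2)
M1*R1^2 = 1*4 = 4
M2*R2^2 = 4*36 = 144
I_A/I_B = 4/144 = 1/36

1/36


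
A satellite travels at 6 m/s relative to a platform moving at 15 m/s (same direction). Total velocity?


Given: object velocity = 6 m/s, platform velocity = 15 m/s (same direction)
Using classical velocity addition: v_total = v_object + v_platform
v_total = 6 + 15
v_total = 21 m/s

21 m/s


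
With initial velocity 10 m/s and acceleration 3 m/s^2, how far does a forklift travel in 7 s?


Given: v0 = 10 m/s, a = 3 m/s^2, t = 7 s
Using s = v0*t + (1/2)*a*t^2
s = 10*7 + (1/2)*3*7^2
s = 70 + (1/2)*147
s = 70 + 147/2
s = 287/2

287/2 m


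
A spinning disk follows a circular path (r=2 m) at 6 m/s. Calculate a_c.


Given: v = 6 m/s, r = 2 m
Using a_c = v^2 / r
a_c = 6^2 / 2
a_c = 36 / 2
a_c = 18 m/s^2

18 m/s^2


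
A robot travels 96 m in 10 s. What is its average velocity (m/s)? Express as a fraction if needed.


Given: distance d = 96 m, time t = 10 s
Using v = d / t
v = 96 / 10
v = 48/5 m/s

48/5 m/s


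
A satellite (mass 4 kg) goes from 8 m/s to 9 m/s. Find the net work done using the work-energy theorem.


Given: m = 4 kg, v0 = 8 m/s, v = 9 m/s
Using W = (1/2)*m*(v^2 - v0^2)
v^2 = 9^2 = 81
v0^2 = 8^2 = 64
v^2 - v0^2 = 81 - 64 = 17
W = (1/2)*4*17 = 34 J

34 J


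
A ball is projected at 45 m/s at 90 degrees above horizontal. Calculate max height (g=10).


Given: v0 = 45 m/s, theta = 90 deg, g = 10 m/s^2
sin^2(90) = 1
Using H = v0^2 * sin^2(theta) / (2*g)
H = 45^2 * 1 / (2*10)
H = 2025 * 1 / 20
H = 2025 / 20
H = 405/4 m

405/4 m


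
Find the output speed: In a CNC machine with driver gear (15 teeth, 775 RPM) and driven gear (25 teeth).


Given: N1 = 15 teeth, w1 = 775 RPM, N2 = 25 teeth
Using N1*w1 = N2*w2
w2 = N1*w1 / N2
w2 = 15*775 / 25
w2 = 11625 / 25
w2 = 465 RPM

465 RPM


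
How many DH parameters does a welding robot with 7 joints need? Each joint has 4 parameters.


Given: 7 joints, 4 DH parameters per joint (d, theta, a, alpha)
Total DH parameters = number_of_joints * 4
Total = 7 * 4
Total = 28

28


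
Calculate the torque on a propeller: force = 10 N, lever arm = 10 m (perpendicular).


Given: F = 10 N, r = 10 m, angle = 90 deg (perpendicular)
Using tau = F * r * sin(90)
sin(90) = 1
tau = 10 * 10 * 1
tau = 100 Nm

100 Nm


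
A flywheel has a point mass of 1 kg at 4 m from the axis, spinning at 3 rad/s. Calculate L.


Given: m = 1 kg, r = 4 m, omega = 3 rad/s
For a point mass: I = m*r^2
I = 1*4^2 = 1*16 = 16
L = I*omega = 16*3
L = 48 kg*m^2/s

48 kg*m^2/s


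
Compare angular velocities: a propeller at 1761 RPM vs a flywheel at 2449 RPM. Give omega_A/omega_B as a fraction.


Given: RPM_A = 1761, RPM_B = 2449
omega = 2*pi*RPM/60, so omega_A/omega_B = RPM_A / RPM_B
omega_A/omega_B = 1761 / 2449
omega_A/omega_B = 1761/2449

1761/2449


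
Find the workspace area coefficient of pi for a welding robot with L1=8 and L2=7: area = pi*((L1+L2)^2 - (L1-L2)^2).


Given: L1 = 8, L2 = 7
(L1+L2)^2 = (15)^2 = 225
(L1-L2)^2 = (1)^2 = 1
Difference = 225 - 1 = 224
This equals 4*L1*L2 = 4*8*7 = 224
Workspace area = 224*pi

224


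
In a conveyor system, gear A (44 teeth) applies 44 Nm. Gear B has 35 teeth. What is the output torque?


Given: N1 = 44, N2 = 35, T1 = 44 Nm
Using T2/T1 = N2/N1
T2 = T1 * N2 / N1
T2 = 44 * 35 / 44
T2 = 1540 / 44
T2 = 35 Nm

35 Nm


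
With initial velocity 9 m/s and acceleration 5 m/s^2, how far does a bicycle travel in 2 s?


Given: v0 = 9 m/s, a = 5 m/s^2, t = 2 s
Using s = v0*t + (1/2)*a*t^2
s = 9*2 + (1/2)*5*2^2
s = 18 + (1/2)*20
s = 18 + 10
s = 28

28 m


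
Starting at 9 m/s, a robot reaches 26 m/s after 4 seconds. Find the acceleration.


Given: initial velocity v0 = 9 m/s, final velocity v = 26 m/s, time t = 4 s
Using a = (v - v0) / t
a = (26 - 9) / 4
a = 17 / 4
a = 17/4 m/s^2

17/4 m/s^2


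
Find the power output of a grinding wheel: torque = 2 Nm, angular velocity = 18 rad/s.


Given: tau = 2 Nm, omega = 18 rad/s
Using P = tau * omega
P = 2 * 18
P = 36 W

36 W


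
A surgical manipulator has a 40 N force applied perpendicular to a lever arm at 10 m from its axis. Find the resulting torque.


Given: F = 40 N, r = 10 m, angle = 90 deg (perpendicular)
Using tau = F * r * sin(90)
sin(90) = 1
tau = 40 * 10 * 1
tau = 400 Nm

400 Nm


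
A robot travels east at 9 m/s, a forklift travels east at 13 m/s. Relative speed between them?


Given: v_A = 9 m/s east, v_B = 13 m/s east
Both move in the same direction; relative speed = |v_A - v_B|
|9 - 13| = |-4|
= 4 m/s

4 m/s


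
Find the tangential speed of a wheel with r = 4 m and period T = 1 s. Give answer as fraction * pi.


Given: radius r = 4 m, period T = 1 s
Using v = 2*pi*r / T
v = 2*pi*4 / 1
v = 8*pi / 1
v = 8*pi m/s

8*pi m/s


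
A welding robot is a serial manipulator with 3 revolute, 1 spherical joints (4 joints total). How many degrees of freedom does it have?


Given: serial robot with 3 revolute, 1 spherical joints
DOF contribution per joint type: revolute=1, prismatic=1, spherical=3, fixed=0
DOF = 3*1 + 1*3
DOF = 6

6


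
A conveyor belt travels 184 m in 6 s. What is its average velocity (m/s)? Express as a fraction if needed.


Given: distance d = 184 m, time t = 6 s
Using v = d / t
v = 184 / 6
v = 92/3 m/s

92/3 m/s


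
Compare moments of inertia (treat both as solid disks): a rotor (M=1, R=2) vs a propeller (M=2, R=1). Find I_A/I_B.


Given: M1=1 kg, R1=2 m, M2=2 kg, R2=1 m
For a disk: I = (1/2)*M*R^2, so I_A/I_B = (M1*R1^2)/(M2*R2^2)
M1*R1^2 = 1*4 = 4
M2*R2^2 = 2*1 = 2
I_A/I_B = 4/2 = 2

2


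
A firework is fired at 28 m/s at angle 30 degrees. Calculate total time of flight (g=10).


Given: v0 = 28 m/s, theta = 30 deg, g = 10 m/s^2
sin(30) = 1/2
Using T = 2*v0*sin(theta) / g
T = 2*28*1/2 / 10
T = 28 / 10
T = 14/5 s

14/5 s


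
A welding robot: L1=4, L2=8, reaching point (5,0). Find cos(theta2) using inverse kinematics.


Given: L1 = 4, L2 = 8, target (x, y) = (5, 0)
Using cos(theta2) = (x^2 + y^2 - L1^2 - L2^2) / (2*L1*L2)
x^2 + y^2 = 5^2 + 0 = 25
L1^2 + L2^2 = 16 + 64 = 80
Numerator = 25 - 80 = -55
Denominator = 2*4*8 = 64
cos(theta2) = -55/64 = -55/64

-55/64


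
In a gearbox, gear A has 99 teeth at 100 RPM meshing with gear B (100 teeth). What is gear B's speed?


Given: N1 = 99 teeth, w1 = 100 RPM, N2 = 100 teeth
Using N1*w1 = N2*w2
w2 = N1*w1 / N2
w2 = 99*100 / 100
w2 = 9900 / 100
w2 = 99 RPM

99 RPM


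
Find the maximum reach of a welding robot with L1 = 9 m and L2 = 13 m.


Given: L1 = 9 m, L2 = 13 m
For a 2-link planar arm, max reach = L1 + L2 (fully extended)
Max reach = 9 + 13
Max reach = 22 m

22 m


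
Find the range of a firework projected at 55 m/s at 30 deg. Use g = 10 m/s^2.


Given: v0 = 55 m/s, theta = 30 deg, g = 10 m/s^2
sin(2*30) = sin(60) = sqrt(3)/2
Using R = v0^2 * sin(2*theta) / g
R = 55^2 * (sqrt(3)/2) / 10
R = 3025 * sqrt(3) / 20
R = 605/4*sqrt(3) m

605/4*sqrt(3) m


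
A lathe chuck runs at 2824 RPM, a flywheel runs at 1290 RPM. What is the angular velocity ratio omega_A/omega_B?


Given: RPM_A = 2824, RPM_B = 1290
omega = 2*pi*RPM/60, so omega_A/omega_B = RPM_A / RPM_B
omega_A/omega_B = 2824 / 1290
omega_A/omega_B = 1412/645

1412/645


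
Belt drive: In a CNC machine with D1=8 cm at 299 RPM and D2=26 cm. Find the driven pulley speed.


Given: D1 = 8 cm, w1 = 299 RPM, D2 = 26 cm
Using D1*w1 = D2*w2
w2 = D1*w1 / D2
w2 = 8*299 / 26
w2 = 2392 / 26
w2 = 92 RPM

92 RPM


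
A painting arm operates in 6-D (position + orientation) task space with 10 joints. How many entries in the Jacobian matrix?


Given: task space dimension = 6, joints = 10
Jacobian is a 6 x 10 matrix
Total entries = rows * columns
Total = 6 * 10
Total = 60

60


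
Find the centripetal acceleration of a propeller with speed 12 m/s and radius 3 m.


Given: v = 12 m/s, r = 3 m
Using a_c = v^2 / r
a_c = 12^2 / 3
a_c = 144 / 3
a_c = 48 m/s^2

48 m/s^2


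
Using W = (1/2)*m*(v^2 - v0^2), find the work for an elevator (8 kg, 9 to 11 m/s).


Given: m = 8 kg, v0 = 9 m/s, v = 11 m/s
Using W = (1/2)*m*(v^2 - v0^2)
v^2 = 11^2 = 121
v0^2 = 9^2 = 81
v^2 - v0^2 = 121 - 81 = 40
W = (1/2)*8*40 = 160 J

160 J


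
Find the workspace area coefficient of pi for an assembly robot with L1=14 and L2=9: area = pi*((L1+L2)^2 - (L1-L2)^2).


Given: L1 = 14, L2 = 9
(L1+L2)^2 = (23)^2 = 529
(L1-L2)^2 = (5)^2 = 25
Difference = 529 - 25 = 504
This equals 4*L1*L2 = 4*14*9 = 504
Workspace area = 504*pi

504


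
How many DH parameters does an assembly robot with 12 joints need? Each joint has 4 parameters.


Given: 12 joints, 4 DH parameters per joint (d, theta, a, alpha)
Total DH parameters = number_of_joints * 4
Total = 12 * 4
Total = 48

48


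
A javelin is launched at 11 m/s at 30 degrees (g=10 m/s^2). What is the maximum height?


Given: v0 = 11 m/s, theta = 30 deg, g = 10 m/s^2
sin^2(30) = 1/4
Using H = v0^2 * sin^2(theta) / (2*g)
H = 11^2 * 1/4 / (2*10)
H = 121 * 1/4 / 20
H = 121/4 / 20
H = 121/80 m

121/80 m


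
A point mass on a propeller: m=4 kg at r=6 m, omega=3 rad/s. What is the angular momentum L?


Given: m = 4 kg, r = 6 m, omega = 3 rad/s
For a point mass: I = m*r^2
I = 4*6^2 = 4*36 = 144
L = I*omega = 144*3
L = 432 kg*m^2/s

432 kg*m^2/s


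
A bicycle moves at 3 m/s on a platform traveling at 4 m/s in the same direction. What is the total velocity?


Given: object velocity = 3 m/s, platform velocity = 4 m/s (same direction)
Using classical velocity addition: v_total = v_object + v_platform
v_total = 3 + 4
v_total = 7 m/s

7 m/s


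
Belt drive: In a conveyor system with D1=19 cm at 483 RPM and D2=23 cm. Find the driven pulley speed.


Given: D1 = 19 cm, w1 = 483 RPM, D2 = 23 cm
Using D1*w1 = D2*w2
w2 = D1*w1 / D2
w2 = 19*483 / 23
w2 = 9177 / 23
w2 = 399 RPM

399 RPM


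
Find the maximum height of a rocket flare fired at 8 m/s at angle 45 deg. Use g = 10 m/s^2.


Given: v0 = 8 m/s, theta = 45 deg, g = 10 m/s^2
sin^2(45) = 1/2
Using H = v0^2 * sin^2(theta) / (2*g)
H = 8^2 * 1/2 / (2*10)
H = 64 * 1/2 / 20
H = 32 / 20
H = 8/5 m

8/5 m


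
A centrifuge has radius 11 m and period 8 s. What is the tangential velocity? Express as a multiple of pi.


Given: radius r = 11 m, period T = 8 s
Using v = 2*pi*r / T
v = 2*pi*11 / 8
v = 22*pi / 8
v = 11/4*pi m/s

11/4*pi m/s


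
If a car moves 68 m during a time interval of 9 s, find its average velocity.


Given: distance d = 68 m, time t = 9 s
Using v = d / t
v = 68 / 9
v = 68/9 m/s

68/9 m/s


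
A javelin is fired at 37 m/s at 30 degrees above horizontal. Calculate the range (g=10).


Given: v0 = 37 m/s, theta = 30 deg, g = 10 m/s^2
sin(2*30) = sin(60) = sqrt(3)/2
Using R = v0^2 * sin(2*theta) / g
R = 37^2 * (sqrt(3)/2) / 10
R = 1369 * sqrt(3) / 20
R = 1369/20*sqrt(3) m

1369/20*sqrt(3) m


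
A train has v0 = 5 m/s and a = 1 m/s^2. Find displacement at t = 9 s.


Given: v0 = 5 m/s, a = 1 m/s^2, t = 9 s
Using s = v0*t + (1/2)*a*t^2
s = 5*9 + (1/2)*1*9^2
s = 45 + (1/2)*81
s = 45 + 81/2
s = 171/2

171/2 m


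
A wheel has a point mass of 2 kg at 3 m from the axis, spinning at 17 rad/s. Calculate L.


Given: m = 2 kg, r = 3 m, omega = 17 rad/s
For a point mass: I = m*r^2
I = 2*3^2 = 2*9 = 18
L = I*omega = 18*17
L = 306 kg*m^2/s

306 kg*m^2/s


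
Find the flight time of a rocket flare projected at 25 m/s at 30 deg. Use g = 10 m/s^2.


Given: v0 = 25 m/s, theta = 30 deg, g = 10 m/s^2
sin(30) = 1/2
Using T = 2*v0*sin(theta) / g
T = 2*25*1/2 / 10
T = 25 / 10
T = 5/2 s

5/2 s


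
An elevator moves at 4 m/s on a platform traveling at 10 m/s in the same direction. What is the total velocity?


Given: object velocity = 4 m/s, platform velocity = 10 m/s (same direction)
Using classical velocity addition: v_total = v_object + v_platform
v_total = 4 + 10
v_total = 14 m/s

14 m/s


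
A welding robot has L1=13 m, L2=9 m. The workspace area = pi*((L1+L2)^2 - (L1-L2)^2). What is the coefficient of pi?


Given: L1 = 13, L2 = 9
(L1+L2)^2 = (22)^2 = 484
(L1-L2)^2 = (4)^2 = 16
Difference = 484 - 16 = 468
This equals 4*L1*L2 = 4*13*9 = 468
Workspace area = 468*pi

468


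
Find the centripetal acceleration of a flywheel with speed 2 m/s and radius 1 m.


Given: v = 2 m/s, r = 1 m
Using a_c = v^2 / r
a_c = 2^2 / 1
a_c = 4 / 1
a_c = 4 m/s^2

4 m/s^2


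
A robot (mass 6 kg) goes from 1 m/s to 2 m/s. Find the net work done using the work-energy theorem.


Given: m = 6 kg, v0 = 1 m/s, v = 2 m/s
Using W = (1/2)*m*(v^2 - v0^2)
v^2 = 2^2 = 4
v0^2 = 1^2 = 1
v^2 - v0^2 = 4 - 1 = 3
W = (1/2)*6*3 = 9 J

9 J


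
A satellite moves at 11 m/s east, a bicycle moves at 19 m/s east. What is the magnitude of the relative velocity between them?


Given: v_A = 11 m/s east, v_B = 19 m/s east
Both move in the same direction; relative speed = |v_A - v_B|
|11 - 19| = |-8|
= 8 m/s

8 m/s


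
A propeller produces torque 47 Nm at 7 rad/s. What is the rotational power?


Given: tau = 47 Nm, omega = 7 rad/s
Using P = tau * omega
P = 47 * 7
P = 329 W

329 W


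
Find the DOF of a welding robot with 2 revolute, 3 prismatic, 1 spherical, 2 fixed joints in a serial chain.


Given: serial robot with 2 revolute, 3 prismatic, 1 spherical, 2 fixed joints
DOF contribution per joint type: revolute=1, prismatic=1, spherical=3, fixed=0
DOF = 2*1 + 3*1 + 1*3 + 2*0
DOF = 8

8


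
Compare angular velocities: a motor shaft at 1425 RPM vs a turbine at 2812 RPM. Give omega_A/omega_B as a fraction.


Given: RPM_A = 1425, RPM_B = 2812
omega = 2*pi*RPM/60, so omega_A/omega_B = RPM_A / RPM_B
omega_A/omega_B = 1425 / 2812
omega_A/omega_B = 75/148

75/148


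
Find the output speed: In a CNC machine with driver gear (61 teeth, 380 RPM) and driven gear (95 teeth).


Given: N1 = 61 teeth, w1 = 380 RPM, N2 = 95 teeth
Using N1*w1 = N2*w2
w2 = N1*w1 / N2
w2 = 61*380 / 95
w2 = 23180 / 95
w2 = 244 RPM

244 RPM


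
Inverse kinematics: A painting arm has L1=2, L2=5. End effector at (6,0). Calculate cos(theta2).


Given: L1 = 2, L2 = 5, target (x, y) = (6, 0)
Using cos(theta2) = (x^2 + y^2 - L1^2 - L2^2) / (2*L1*L2)
x^2 + y^2 = 6^2 + 0 = 36
L1^2 + L2^2 = 4 + 25 = 29
Numerator = 36 - 29 = 7
Denominator = 2*2*5 = 20
cos(theta2) = 7/20 = 7/20

7/20


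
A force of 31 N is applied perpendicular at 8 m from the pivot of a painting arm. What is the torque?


Given: F = 31 N, r = 8 m, angle = 90 deg (perpendicular)
Using tau = F * r * sin(90)
sin(90) = 1
tau = 31 * 8 * 1
tau = 248 Nm

248 Nm


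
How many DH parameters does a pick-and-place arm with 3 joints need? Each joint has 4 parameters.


Given: 3 joints, 4 DH parameters per joint (d, theta, a, alpha)
Total DH parameters = number_of_joints * 4
Total = 3 * 4
Total = 12

12


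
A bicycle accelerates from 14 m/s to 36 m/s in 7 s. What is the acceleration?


Given: initial velocity v0 = 14 m/s, final velocity v = 36 m/s, time t = 7 s
Using a = (v - v0) / t
a = (36 - 14) / 7
a = 22 / 7
a = 22/7 m/s^2

22/7 m/s^2


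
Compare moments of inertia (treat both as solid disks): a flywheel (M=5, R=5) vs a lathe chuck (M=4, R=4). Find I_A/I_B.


Given: M1=5 kg, R1=5 m, M2=4 kg, R2=4 m
For a disk: I = (1/2)*M*R^2, so I_A/I_B = (M1*R1^2)/(M2*R2^2)
M1*R1^2 = 5*25 = 125
M2*R2^2 = 4*16 = 64
I_A/I_B = 125/64 = 125/64

125/64


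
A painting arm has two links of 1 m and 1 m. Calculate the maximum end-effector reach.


Given: L1 = 1 m, L2 = 1 m
For a 2-link planar arm, max reach = L1 + L2 (fully extended)
Max reach = 1 + 1
Max reach = 2 m

2 m


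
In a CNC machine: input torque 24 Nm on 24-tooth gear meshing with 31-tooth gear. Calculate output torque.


Given: N1 = 24, N2 = 31, T1 = 24 Nm
Using T2/T1 = N2/N1
T2 = T1 * N2 / N1
T2 = 24 * 31 / 24
T2 = 744 / 24
T2 = 31 Nm

31 Nm


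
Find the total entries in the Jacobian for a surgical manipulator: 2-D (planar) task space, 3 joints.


Given: task space dimension = 2, joints = 3
Jacobian is a 2 x 3 matrix
Total entries = rows * columns
Total = 2 * 3
Total = 6

6


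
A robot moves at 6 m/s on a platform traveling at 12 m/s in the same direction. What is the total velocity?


Given: object velocity = 6 m/s, platform velocity = 12 m/s (same direction)
Using classical velocity addition: v_total = v_object + v_platform
v_total = 6 + 12
v_total = 18 m/s

18 m/s


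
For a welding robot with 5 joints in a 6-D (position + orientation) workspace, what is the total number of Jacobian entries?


Given: task space dimension = 6, joints = 5
Jacobian is a 6 x 5 matrix
Total entries = rows * columns
Total = 6 * 5
Total = 30

30


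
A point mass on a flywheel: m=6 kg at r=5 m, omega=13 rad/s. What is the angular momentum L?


Given: m = 6 kg, r = 5 m, omega = 13 rad/s
For a point mass: I = m*r^2
I = 6*5^2 = 6*25 = 150
L = I*omega = 150*13
L = 1950 kg*m^2/s

1950 kg*m^2/s


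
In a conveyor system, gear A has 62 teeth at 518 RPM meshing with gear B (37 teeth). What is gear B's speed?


Given: N1 = 62 teeth, w1 = 518 RPM, N2 = 37 teeth
Using N1*w1 = N2*w2
w2 = N1*w1 / N2
w2 = 62*518 / 37
w2 = 32116 / 37
w2 = 868 RPM

868 RPM


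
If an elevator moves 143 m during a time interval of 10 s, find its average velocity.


Given: distance d = 143 m, time t = 10 s
Using v = d / t
v = 143 / 10
v = 143/10 m/s

143/10 m/s


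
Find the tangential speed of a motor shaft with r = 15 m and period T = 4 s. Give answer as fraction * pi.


Given: radius r = 15 m, period T = 4 s
Using v = 2*pi*r / T
v = 2*pi*15 / 4
v = 30*pi / 4
v = 15/2*pi m/s

15/2*pi m/s


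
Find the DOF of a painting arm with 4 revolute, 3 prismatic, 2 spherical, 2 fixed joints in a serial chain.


Given: serial robot with 4 revolute, 3 prismatic, 2 spherical, 2 fixed joints
DOF contribution per joint type: revolute=1, prismatic=1, spherical=3, fixed=0
DOF = 4*1 + 3*1 + 2*3 + 2*0
DOF = 13

13


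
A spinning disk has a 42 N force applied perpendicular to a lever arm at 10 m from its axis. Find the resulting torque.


Given: F = 42 N, r = 10 m, angle = 90 deg (perpendicular)
Using tau = F * r * sin(90)
sin(90) = 1
tau = 42 * 10 * 1
tau = 420 Nm

420 Nm


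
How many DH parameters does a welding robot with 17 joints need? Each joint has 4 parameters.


Given: 17 joints, 4 DH parameters per joint (d, theta, a, alpha)
Total DH parameters = number_of_joints * 4
Total = 17 * 4
Total = 68

68


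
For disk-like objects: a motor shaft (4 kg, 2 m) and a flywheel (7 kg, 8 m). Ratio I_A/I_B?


Given: M1=4 kg, R1=2 m, M2=7 kg, R2=8 m
For a disk: I = (1/2)*M*R^2, so I_A/I_B = (M1*R1^2)/(M2*R2^2)
M1*R1^2 = 4*4 = 16
M2*R2^2 = 7*64 = 448
I_A/I_B = 16/448 = 1/28

1/28


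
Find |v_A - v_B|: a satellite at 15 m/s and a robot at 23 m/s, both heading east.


Given: v_A = 15 m/s east, v_B = 23 m/s east
Both move in the same direction; relative speed = |v_A - v_B|
|15 - 23| = |-8|
= 8 m/s

8 m/s


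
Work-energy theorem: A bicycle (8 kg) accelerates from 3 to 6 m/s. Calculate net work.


Given: m = 8 kg, v0 = 3 m/s, v = 6 m/s
Using W = (1/2)*m*(v^2 - v0^2)
v^2 = 6^2 = 36
v0^2 = 3^2 = 9
v^2 - v0^2 = 36 - 9 = 27
W = (1/2)*8*27 = 108 J

108 J


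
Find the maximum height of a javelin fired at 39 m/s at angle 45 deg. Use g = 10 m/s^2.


Given: v0 = 39 m/s, theta = 45 deg, g = 10 m/s^2
sin^2(45) = 1/2
Using H = v0^2 * sin^2(theta) / (2*g)
H = 39^2 * 1/2 / (2*10)
H = 1521 * 1/2 / 20
H = 1521/2 / 20
H = 1521/40 m

1521/40 m


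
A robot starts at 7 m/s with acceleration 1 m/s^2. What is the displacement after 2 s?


Given: v0 = 7 m/s, a = 1 m/s^2, t = 2 s
Using s = v0*t + (1/2)*a*t^2
s = 7*2 + (1/2)*1*2^2
s = 14 + (1/2)*4
s = 14 + 2
s = 16

16 m


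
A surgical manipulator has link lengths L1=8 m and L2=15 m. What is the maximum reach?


Given: L1 = 8 m, L2 = 15 m
For a 2-link planar arm, max reach = L1 + L2 (fully extended)
Max reach = 8 + 15
Max reach = 23 m

23 m


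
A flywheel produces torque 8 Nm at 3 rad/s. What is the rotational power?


Given: tau = 8 Nm, omega = 3 rad/s
Using P = tau * omega
P = 8 * 3
P = 24 W

24 W


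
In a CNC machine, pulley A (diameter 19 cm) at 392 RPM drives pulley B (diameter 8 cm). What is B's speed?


Given: D1 = 19 cm, w1 = 392 RPM, D2 = 8 cm
Using D1*w1 = D2*w2
w2 = D1*w1 / D2
w2 = 19*392 / 8
w2 = 7448 / 8
w2 = 931 RPM

931 RPM


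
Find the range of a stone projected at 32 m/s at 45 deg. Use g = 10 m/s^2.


Given: v0 = 32 m/s, theta = 45 deg, g = 10 m/s^2
sin(2*45) = sin(90) = 1
Using R = v0^2 * sin(2*theta) / g
R = 32^2 * 1 / 10
R = 1024 / 10
R = 512/5 m

512/5 m
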